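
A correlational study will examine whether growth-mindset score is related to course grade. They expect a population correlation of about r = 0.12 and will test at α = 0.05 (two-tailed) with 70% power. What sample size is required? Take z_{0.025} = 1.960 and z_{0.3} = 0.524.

Fisher's z: C = ½·ln((1+r)/(1−r)) = ½·ln(1.2727) = 0.1206.
n = ((z_{α/2} + z_β)/C)² + 3.
(1.960 + 0.524) / 0.1206 = 2.484 / 0.1206 = 20.597.
n = 20.597² + 3 = 424.24 + 3 = 427.2.
Round up.

n = 428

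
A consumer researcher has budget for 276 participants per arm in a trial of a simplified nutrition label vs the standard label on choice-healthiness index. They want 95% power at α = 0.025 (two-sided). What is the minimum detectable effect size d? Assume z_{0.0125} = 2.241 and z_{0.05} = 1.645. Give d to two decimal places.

For two independent groups of n = 276 each: d_min = (z_{α/2} + z_β)·√(2/n).
z-sum = 2.241 + 1.645 = 3.886.
d_min = 3.886 × √(2/276) = 3.886 × 0.0851 = 0.331.

d_min ≈ 0.33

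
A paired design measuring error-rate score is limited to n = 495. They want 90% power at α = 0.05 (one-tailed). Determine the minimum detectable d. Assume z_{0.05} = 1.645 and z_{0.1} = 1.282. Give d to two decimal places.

d_min ≈ 0.13

For a single sample (or paired design) of n = 495: d_min = (z_{α} + z_β)/√n.
z-sum = 1.645 + 1.282 = 2.927.
d_min = 2.927 / √495 = 2.927 / 22.249 = 0.132.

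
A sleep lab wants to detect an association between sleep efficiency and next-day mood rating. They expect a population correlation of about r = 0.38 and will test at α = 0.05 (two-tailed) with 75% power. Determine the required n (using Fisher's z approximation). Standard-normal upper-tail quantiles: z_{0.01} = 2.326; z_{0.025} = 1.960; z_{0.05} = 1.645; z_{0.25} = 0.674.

Fisher's z: C = ½·ln((1+r)/(1−r)) = ½·ln(2.2258) = 0.4001.
n = ((z_{α/2} + z_β)/C)² + 3.
(1.960 + 0.674) / 0.4001 = 2.634 / 0.4001 = 6.583.
n = 6.583² + 3 = 43.34 + 3 = 46.3.
Round up.

n = 47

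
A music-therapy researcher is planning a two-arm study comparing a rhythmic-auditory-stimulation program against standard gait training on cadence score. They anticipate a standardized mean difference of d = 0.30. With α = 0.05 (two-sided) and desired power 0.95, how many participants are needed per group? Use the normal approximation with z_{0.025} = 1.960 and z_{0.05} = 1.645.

For two independent groups with equal n: n = 2·((z_{α/2} + z_β) / d)².
z_{α/2} + z_β = 1.960 + 1.645 = 3.605.
n = 2 × (3.605 / 0.30)² = 2 × 12.017² = 2 × 144.40 = 288.8.
Round up to the next whole participant.

n = 289 per group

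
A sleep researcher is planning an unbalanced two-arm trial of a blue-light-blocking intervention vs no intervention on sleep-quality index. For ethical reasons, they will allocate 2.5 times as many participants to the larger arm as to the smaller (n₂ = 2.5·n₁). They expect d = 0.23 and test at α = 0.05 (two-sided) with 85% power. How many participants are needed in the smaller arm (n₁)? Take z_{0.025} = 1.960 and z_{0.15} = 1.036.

n₁ = 238

With allocation ratio k = n₂/n₁ = 2.5, Var(x̄₁−x̄₂) = σ²(1/n₁ + 1/(k·n₁)) = σ²·(k+1)/(k·n₁).
So n₁ = (1 + 1/k)·((z_{α/2} + z_β)/d)² = 1.400 × (2.996/0.23)².
n₁ = 1.400 × 169.68 = 237.6.
Round up: n₁ = 238, giving n₂ = 2.5 × 238 = 595.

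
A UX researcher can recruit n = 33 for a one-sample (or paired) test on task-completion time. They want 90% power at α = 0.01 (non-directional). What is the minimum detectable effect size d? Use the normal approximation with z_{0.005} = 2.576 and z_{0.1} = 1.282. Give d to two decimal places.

For a single sample (or paired design) of n = 33: d_min = (z_{α/2} + z_β)/√n.
z-sum = 2.576 + 1.282 = 3.858.
d_min = 3.858 / √33 = 3.858 / 5.745 = 0.672.

d_min ≈ 0.67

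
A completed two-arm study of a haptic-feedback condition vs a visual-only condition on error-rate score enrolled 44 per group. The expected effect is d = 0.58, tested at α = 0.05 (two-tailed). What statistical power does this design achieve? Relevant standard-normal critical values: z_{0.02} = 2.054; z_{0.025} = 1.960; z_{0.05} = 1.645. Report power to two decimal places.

For two equal groups, power = Φ(d·√(n/2) − z_{α/2}).
d·√(n/2) = 0.58 × √(44/2) = 0.58 × 4.690 = 2.720.
z_β = 2.720 − 1.960 = 0.760.
Power = Φ(0.760) = 0.777.

power ≈ 0.78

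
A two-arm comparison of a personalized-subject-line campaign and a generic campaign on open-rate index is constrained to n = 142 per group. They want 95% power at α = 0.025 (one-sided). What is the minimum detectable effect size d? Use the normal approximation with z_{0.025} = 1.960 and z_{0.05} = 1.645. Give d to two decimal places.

d_min ≈ 0.43

For two independent groups of n = 142 each: d_min = (z_{α} + z_β)·√(2/n).
z-sum = 1.960 + 1.645 = 3.605.
d_min = 3.605 × √(2/142) = 3.605 × 0.1187 = 0.428.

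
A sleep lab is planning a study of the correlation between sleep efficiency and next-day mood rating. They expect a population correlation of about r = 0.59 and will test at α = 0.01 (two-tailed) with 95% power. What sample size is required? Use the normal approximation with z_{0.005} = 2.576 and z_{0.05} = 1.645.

Fisher's z: C = ½·ln((1+r)/(1−r)) = ½·ln(3.8780) = 0.6777.
n = ((z_{α/2} + z_β)/C)² + 3.
(2.576 + 1.645) / 0.6777 = 4.221 / 0.6777 = 6.228.
n = 6.228² + 3 = 38.79 + 3 = 41.8.
Round up.

n = 42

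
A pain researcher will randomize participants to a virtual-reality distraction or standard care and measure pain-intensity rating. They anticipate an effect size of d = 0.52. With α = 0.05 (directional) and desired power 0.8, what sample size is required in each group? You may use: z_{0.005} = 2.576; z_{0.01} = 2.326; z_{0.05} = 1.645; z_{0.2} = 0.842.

n = 46 per group

For two independent groups with equal n: n = 2·((z_{α} + z_β) / d)².
z_{α} + z_β = 1.645 + 0.842 = 2.487.
n = 2 × (2.487 / 0.52)² = 2 × 4.783² = 2 × 22.87 = 45.7.
Round up to the next whole participant.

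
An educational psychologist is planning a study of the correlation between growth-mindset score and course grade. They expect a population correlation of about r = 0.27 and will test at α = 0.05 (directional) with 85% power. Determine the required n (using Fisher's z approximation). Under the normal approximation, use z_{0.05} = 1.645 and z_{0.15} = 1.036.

Fisher's z: C = ½·ln((1+r)/(1−r)) = ½·ln(1.7397) = 0.2769.
n = ((z_{α} + z_β)/C)² + 3.
(1.645 + 1.036) / 0.2769 = 2.681 / 0.2769 = 9.682.
n = 9.682² + 3 = 93.74 + 3 = 96.7.
Round up.

n = 97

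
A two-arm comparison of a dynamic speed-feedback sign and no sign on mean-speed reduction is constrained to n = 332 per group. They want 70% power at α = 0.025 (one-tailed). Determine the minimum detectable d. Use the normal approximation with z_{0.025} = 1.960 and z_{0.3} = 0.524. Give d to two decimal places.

d_min ≈ 0.19

For two independent groups of n = 332 each: d_min = (z_{α} + z_β)·√(2/n).
z-sum = 1.960 + 0.524 = 2.484.
d_min = 2.484 × √(2/332) = 2.484 × 0.0776 = 0.193.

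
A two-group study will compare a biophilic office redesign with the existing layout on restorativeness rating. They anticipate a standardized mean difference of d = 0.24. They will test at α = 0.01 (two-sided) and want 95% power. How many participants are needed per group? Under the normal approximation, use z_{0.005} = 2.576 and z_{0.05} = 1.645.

For two independent groups with equal n: n = 2·((z_{α/2} + z_β) / d)².
z_{α/2} + z_β = 2.576 + 1.645 = 4.221.
n = 2 × (4.221 / 0.24)² = 2 × 17.588² = 2 × 309.32 = 618.6.
Round up to the next whole participant.

n = 619 per group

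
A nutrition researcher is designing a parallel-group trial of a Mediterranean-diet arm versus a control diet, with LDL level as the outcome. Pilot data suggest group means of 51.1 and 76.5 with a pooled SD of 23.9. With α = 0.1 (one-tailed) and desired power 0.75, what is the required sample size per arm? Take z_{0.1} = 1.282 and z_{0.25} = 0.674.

n = 7 per group

Cohen's d = |M₁ − M₂| / SD_pooled = |51.1 − 76.5| / 23.9 = 25.4 / 23.9 = 1.063.
For two independent groups with equal n: n = 2·((z_{α} + z_β) / d)².
z_{α} + z_β = 1.282 + 0.674 = 1.956.
n = 2 × (1.956 / 1.063)² = 2 × 1.840² = 2 × 3.39 = 6.8.
Round up to the next whole participant.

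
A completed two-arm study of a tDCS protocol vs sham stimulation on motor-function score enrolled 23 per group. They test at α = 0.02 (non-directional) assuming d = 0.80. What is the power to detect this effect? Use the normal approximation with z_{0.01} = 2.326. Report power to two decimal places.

For two equal groups, power = Φ(d·√(n/2) − z_{α/2}).
d·√(n/2) = 0.80 × √(23/2) = 0.80 × 3.391 = 2.713.
z_β = 2.713 − 2.326 = 0.387.
Power = Φ(0.387) = 0.651.

power ≈ 0.65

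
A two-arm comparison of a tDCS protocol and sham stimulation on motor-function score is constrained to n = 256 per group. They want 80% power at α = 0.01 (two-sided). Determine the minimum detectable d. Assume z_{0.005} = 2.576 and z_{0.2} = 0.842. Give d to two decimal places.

d_min ≈ 0.30

For two independent groups of n = 256 each: d_min = (z_{α/2} + z_β)·√(2/n).
z-sum = 2.576 + 0.842 = 3.418.
d_min = 3.418 × √(2/256) = 3.418 × 0.0884 = 0.302.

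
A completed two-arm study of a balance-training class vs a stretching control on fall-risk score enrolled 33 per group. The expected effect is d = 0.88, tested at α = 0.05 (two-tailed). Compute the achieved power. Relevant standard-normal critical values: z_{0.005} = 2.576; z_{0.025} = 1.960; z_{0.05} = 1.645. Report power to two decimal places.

power ≈ 0.95

For two equal groups, power = Φ(d·√(n/2) − z_{α/2}).
d·√(n/2) = 0.88 × √(33/2) = 0.88 × 4.062 = 3.575.
z_β = 3.575 − 1.960 = 1.615.
Power = Φ(1.615) = 0.947.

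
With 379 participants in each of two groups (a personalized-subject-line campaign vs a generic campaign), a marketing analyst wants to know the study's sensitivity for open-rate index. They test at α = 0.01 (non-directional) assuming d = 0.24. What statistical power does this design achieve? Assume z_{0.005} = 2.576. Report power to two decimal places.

For two equal groups, power = Φ(d·√(n/2) − z_{α/2}).
d·√(n/2) = 0.24 × √(379/2) = 0.24 × 13.766 = 3.304.
z_β = 3.304 − 2.576 = 0.728.
Power = Φ(0.728) = 0.767.

power ≈ 0.77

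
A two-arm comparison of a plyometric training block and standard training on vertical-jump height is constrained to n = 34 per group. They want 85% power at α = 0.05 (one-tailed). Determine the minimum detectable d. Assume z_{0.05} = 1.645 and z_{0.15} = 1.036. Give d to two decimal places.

d_min ≈ 0.65

For two independent groups of n = 34 each: d_min = (z_{α} + z_β)·√(2/n).
z-sum = 1.645 + 1.036 = 2.681.
d_min = 2.681 × √(2/34) = 2.681 × 0.2425 = 0.650.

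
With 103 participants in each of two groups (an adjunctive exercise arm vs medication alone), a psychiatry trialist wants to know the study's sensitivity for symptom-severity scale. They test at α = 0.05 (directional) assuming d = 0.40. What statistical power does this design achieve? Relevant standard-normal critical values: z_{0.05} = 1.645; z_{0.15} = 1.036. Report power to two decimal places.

power ≈ 0.89

For two equal groups, power = Φ(d·√(n/2) − z_{α}).
d·√(n/2) = 0.40 × √(103/2) = 0.40 × 7.176 = 2.871.
z_β = 2.871 − 1.645 = 1.226.
Power = Φ(1.226) = 0.890.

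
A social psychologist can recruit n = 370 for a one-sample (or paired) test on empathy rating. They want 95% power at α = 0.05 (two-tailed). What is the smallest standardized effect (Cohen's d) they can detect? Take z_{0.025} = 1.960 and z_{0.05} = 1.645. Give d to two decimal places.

d_min ≈ 0.19

For a single sample (or paired design) of n = 370: d_min = (z_{α/2} + z_β)/√n.
z-sum = 1.960 + 1.645 = 3.605.
d_min = 3.605 / √370 = 3.605 / 19.235 = 0.187.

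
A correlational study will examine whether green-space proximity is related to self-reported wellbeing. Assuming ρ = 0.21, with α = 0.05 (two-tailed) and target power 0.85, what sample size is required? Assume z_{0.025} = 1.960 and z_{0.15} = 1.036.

n = 201

Fisher's z: C = ½·ln((1+r)/(1−r)) = ½·ln(1.5316) = 0.2132.
n = ((z_{α/2} + z_β)/C)² + 3.
(1.960 + 1.036) / 0.2132 = 2.996 / 0.2132 = 14.053.
n = 14.053² + 3 = 197.47 + 3 = 200.5.
Round up.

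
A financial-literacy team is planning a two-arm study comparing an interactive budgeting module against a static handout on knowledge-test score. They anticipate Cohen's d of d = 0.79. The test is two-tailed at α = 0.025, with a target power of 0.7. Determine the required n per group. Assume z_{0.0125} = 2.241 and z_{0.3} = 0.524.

n = 25 per group

For two independent groups with equal n: n = 2·((z_{α/2} + z_β) / d)².
z_{α/2} + z_β = 2.241 + 0.524 = 2.765.
n = 2 × (2.765 / 0.79)² = 2 × 3.500² = 2 × 12.25 = 24.5.
Round up to the next whole participant.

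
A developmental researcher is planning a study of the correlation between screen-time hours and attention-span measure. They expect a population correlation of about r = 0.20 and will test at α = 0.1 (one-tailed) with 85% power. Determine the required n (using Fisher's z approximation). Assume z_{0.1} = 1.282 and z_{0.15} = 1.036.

n = 134

Fisher's z: C = ½·ln((1+r)/(1−r)) = ½·ln(1.5000) = 0.2027.
n = ((z_{α} + z_β)/C)² + 3.
(1.282 + 1.036) / 0.2027 = 2.318 / 0.2027 = 11.436.
n = 11.436² + 3 = 130.77 + 3 = 133.8.
Round up.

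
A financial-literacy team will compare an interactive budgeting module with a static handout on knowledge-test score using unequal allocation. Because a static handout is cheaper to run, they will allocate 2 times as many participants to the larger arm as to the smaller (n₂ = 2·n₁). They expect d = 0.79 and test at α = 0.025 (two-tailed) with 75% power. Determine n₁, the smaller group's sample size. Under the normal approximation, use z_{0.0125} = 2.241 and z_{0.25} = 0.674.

n₁ = 21

With allocation ratio k = n₂/n₁ = 2, Var(x̄₁−x̄₂) = σ²(1/n₁ + 1/(k·n₁)) = σ²·(k+1)/(k·n₁).
So n₁ = (1 + 1/k)·((z_{α/2} + z_β)/d)² = 1.500 × (2.915/0.79)².
n₁ = 1.500 × 13.62 = 20.4.
Round up: n₁ = 21, giving n₂ = 2 × 21 = 42.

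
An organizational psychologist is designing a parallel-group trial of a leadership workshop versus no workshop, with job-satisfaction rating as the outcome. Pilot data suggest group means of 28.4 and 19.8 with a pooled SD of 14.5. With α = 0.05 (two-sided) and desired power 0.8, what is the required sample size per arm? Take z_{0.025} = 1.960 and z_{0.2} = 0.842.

n = 45 per group

Cohen's d = |M₁ − M₂| / SD_pooled = |28.4 − 19.8| / 14.5 = 8.6 / 14.5 = 0.593.
For two independent groups with equal n: n = 2·((z_{α/2} + z_β) / d)².
z_{α/2} + z_β = 1.960 + 0.842 = 2.802.
n = 2 × (2.802 / 0.593)² = 2 × 4.725² = 2 × 22.33 = 44.7.
Round up to the next whole participant.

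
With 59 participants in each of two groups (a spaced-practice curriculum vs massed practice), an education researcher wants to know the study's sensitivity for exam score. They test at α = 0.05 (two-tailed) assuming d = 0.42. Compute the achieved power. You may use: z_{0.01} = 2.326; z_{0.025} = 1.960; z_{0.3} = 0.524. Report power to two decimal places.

power ≈ 0.63

For two equal groups, power = Φ(d·√(n/2) − z_{α/2}).
d·√(n/2) = 0.42 × √(59/2) = 0.42 × 5.431 = 2.281.
z_β = 2.281 − 1.960 = 0.321.
Power = Φ(0.321) = 0.626.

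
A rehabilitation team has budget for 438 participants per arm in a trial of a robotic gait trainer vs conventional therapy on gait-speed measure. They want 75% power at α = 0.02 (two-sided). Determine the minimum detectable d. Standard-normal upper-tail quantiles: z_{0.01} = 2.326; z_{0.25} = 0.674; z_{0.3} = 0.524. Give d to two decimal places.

d_min ≈ 0.20

For two independent groups of n = 438 each: d_min = (z_{α/2} + z_β)·√(2/n).
z-sum = 2.326 + 0.674 = 3.000.
d_min = 3.000 × √(2/438) = 3.000 × 0.0676 = 0.203.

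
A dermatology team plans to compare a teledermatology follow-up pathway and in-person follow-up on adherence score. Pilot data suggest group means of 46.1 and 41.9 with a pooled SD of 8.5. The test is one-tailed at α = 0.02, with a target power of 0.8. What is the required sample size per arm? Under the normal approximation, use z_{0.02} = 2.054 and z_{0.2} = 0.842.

Cohen's d = |M₁ − M₂| / SD_pooled = |46.1 − 41.9| / 8.5 = 4.2 / 8.5 = 0.494.
For two independent groups with equal n: n = 2·((z_{α} + z_β) / d)².
z_{α} + z_β = 2.054 + 0.842 = 2.896.
n = 2 × (2.896 / 0.494)² = 2 × 5.862² = 2 × 34.37 = 68.7.
Round up to the next whole participant.

n = 69 per group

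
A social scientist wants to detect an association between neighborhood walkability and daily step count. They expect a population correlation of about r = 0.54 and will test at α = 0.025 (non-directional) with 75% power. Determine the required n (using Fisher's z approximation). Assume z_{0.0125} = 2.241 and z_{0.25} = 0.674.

n = 27

Fisher's z: C = ½·ln((1+r)/(1−r)) = ½·ln(3.3478) = 0.6042.
n = ((z_{α/2} + z_β)/C)² + 3.
(2.241 + 0.674) / 0.6042 = 2.915 / 0.6042 = 4.825.
n = 4.825² + 3 = 23.28 + 3 = 26.3.
Round up.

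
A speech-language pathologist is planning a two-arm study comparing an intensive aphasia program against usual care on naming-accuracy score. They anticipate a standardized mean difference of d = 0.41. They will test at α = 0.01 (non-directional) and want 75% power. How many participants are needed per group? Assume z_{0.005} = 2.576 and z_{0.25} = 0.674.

For two independent groups with equal n: n = 2·((z_{α/2} + z_β) / d)².
z_{α/2} + z_β = 2.576 + 0.674 = 3.250.
n = 2 × (3.250 / 0.41)² = 2 × 7.927² = 2 × 62.83 = 125.7.
Round up to the next whole participant.

n = 126 per group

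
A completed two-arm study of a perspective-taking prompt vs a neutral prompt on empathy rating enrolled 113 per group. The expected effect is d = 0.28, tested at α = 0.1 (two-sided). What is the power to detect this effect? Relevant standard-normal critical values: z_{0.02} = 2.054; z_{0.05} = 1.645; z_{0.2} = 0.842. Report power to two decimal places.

For two equal groups, power = Φ(d·√(n/2) − z_{α/2}).
d·√(n/2) = 0.28 × √(113/2) = 0.28 × 7.517 = 2.105.
z_β = 2.105 − 1.645 = 0.460.
Power = Φ(0.460) = 0.677.

power ≈ 0.68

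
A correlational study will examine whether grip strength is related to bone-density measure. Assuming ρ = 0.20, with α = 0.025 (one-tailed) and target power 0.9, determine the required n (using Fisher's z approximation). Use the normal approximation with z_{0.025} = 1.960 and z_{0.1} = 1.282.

n = 259

Fisher's z: C = ½·ln((1+r)/(1−r)) = ½·ln(1.5000) = 0.2027.
n = ((z_{α} + z_β)/C)² + 3.
(1.960 + 1.282) / 0.2027 = 3.242 / 0.2027 = 15.994.
n = 15.994² + 3 = 255.81 + 3 = 258.8.
Round up.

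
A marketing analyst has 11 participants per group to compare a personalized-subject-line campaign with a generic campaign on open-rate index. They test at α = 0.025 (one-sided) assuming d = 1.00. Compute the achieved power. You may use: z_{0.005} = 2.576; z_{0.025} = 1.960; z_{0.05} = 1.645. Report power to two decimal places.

For two equal groups, power = Φ(d·√(n/2) − z_{α}).
d·√(n/2) = 1.00 × √(11/2) = 1.00 × 2.345 = 2.345.
z_β = 2.345 − 1.960 = 0.385.
Power = Φ(0.385) = 0.650.

power ≈ 0.65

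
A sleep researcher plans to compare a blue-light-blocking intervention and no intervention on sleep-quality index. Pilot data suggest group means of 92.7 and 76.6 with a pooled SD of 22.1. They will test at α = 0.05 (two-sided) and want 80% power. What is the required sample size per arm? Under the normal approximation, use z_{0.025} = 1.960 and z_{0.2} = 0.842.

n = 30 per group

Cohen's d = |M₁ − M₂| / SD_pooled = |92.7 − 76.6| / 22.1 = 16.1 / 22.1 = 0.729.
For two independent groups with equal n: n = 2·((z_{α/2} + z_β) / d)².
z_{α/2} + z_β = 1.960 + 0.842 = 2.802.
n = 2 × (2.802 / 0.729)² = 2 × 3.844² = 2 × 14.77 = 29.5.
Round up to the next whole participant.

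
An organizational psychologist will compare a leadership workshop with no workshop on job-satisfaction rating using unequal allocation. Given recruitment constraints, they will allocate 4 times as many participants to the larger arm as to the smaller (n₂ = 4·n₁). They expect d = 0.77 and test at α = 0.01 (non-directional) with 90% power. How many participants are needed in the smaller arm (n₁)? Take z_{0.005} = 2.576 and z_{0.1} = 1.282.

n₁ = 32

With allocation ratio k = n₂/n₁ = 4, Var(x̄₁−x̄₂) = σ²(1/n₁ + 1/(k·n₁)) = σ²·(k+1)/(k·n₁).
So n₁ = (1 + 1/k)·((z_{α/2} + z_β)/d)² = 1.250 × (3.858/0.77)².
n₁ = 1.250 × 25.10 = 31.4.
Round up: n₁ = 32, giving n₂ = 4 × 32 = 128.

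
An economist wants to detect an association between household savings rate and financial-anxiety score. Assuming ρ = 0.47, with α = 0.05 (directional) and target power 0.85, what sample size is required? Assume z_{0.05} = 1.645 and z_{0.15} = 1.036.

Fisher's z: C = ½·ln((1+r)/(1−r)) = ½·ln(2.7736) = 0.5101.
n = ((z_{α} + z_β)/C)² + 3.
(1.645 + 1.036) / 0.5101 = 2.681 / 0.5101 = 5.256.
n = 5.256² + 3 = 27.62 + 3 = 30.6.
Round up.

n = 31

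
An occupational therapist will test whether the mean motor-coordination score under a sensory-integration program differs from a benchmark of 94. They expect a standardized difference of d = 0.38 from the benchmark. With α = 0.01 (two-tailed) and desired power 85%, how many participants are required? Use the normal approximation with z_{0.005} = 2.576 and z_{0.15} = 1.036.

For a one-sample test: n = ((z_{α/2} + z_β) / d)².
z_{α/2} + z_β = 2.576 + 1.036 = 3.612.
n = (3.612 / 0.38)² = 9.505² = 90.35.
Round up.

n = 91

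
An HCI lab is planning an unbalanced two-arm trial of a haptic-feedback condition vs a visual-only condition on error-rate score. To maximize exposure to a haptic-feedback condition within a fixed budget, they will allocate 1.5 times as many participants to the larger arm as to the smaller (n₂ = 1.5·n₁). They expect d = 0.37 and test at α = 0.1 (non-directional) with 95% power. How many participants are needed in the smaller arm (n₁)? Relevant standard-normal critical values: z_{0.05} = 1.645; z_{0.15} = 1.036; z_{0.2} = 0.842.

With allocation ratio k = n₂/n₁ = 1.5, Var(x̄₁−x̄₂) = σ²(1/n₁ + 1/(k·n₁)) = σ²·(k+1)/(k·n₁).
So n₁ = (1 + 1/k)·((z_{α/2} + z_β)/d)² = 1.667 × (3.290/0.37)².
n₁ = 1.667 × 79.07 = 131.8.
Round up: n₁ = 132, giving n₂ = 1.5 × 132 = 198.

n₁ = 132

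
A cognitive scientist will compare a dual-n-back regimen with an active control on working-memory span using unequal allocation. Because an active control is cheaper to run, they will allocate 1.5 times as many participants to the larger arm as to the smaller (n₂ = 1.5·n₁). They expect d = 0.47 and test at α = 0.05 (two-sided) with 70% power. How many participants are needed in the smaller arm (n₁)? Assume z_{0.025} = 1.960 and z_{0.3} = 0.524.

n₁ = 47

With allocation ratio k = n₂/n₁ = 1.5, Var(x̄₁−x̄₂) = σ²(1/n₁ + 1/(k·n₁)) = σ²·(k+1)/(k·n₁).
So n₁ = (1 + 1/k)·((z_{α/2} + z_β)/d)² = 1.667 × (2.484/0.47)².
n₁ = 1.667 × 27.93 = 46.6.
Round up: n₁ = 47, giving n₂ = ⌈1.5 × 47⌉ = ⌈70.5⌉ = 71.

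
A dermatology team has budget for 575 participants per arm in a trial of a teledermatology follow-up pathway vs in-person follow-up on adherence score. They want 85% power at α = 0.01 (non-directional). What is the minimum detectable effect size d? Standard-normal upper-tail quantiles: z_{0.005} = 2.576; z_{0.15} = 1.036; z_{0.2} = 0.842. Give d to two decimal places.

For two independent groups of n = 575 each: d_min = (z_{α/2} + z_β)·√(2/n).
z-sum = 2.576 + 1.036 = 3.612.
d_min = 3.612 × √(2/575) = 3.612 × 0.0590 = 0.213.

d_min ≈ 0.21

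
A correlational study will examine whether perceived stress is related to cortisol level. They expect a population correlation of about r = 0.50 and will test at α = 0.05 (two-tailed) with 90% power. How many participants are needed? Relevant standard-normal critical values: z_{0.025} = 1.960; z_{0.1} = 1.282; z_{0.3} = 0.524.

Fisher's z: C = ½·ln((1+r)/(1−r)) = ½·ln(3.0000) = 0.5493.
n = ((z_{α/2} + z_β)/C)² + 3.
(1.960 + 1.282) / 0.5493 = 3.242 / 0.5493 = 5.902.
n = 5.902² + 3 = 34.83 + 3 = 37.8.
Round up.

n = 38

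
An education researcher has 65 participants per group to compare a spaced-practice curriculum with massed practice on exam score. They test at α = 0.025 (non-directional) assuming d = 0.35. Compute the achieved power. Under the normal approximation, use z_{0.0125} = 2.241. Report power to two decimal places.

power ≈ 0.40

For two equal groups, power = Φ(d·√(n/2) − z_{α/2}).
d·√(n/2) = 0.35 × √(65/2) = 0.35 × 5.701 = 1.995.
z_β = 1.995 − 2.241 = -0.246.
Power = Φ(-0.246) = 0.403.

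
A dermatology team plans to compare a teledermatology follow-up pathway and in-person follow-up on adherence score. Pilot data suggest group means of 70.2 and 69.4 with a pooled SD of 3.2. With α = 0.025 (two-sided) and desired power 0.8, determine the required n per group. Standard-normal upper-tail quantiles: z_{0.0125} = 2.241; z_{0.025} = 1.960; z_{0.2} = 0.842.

n = 305 per group

Cohen's d = |M₁ − M₂| / SD_pooled = |70.2 − 69.4| / 3.2 = 0.8 / 3.2 = 0.250.
For two independent groups with equal n: n = 2·((z_{α/2} + z_β) / d)².
z_{α/2} + z_β = 2.241 + 0.842 = 3.083.
n = 2 × (3.083 / 0.250)² = 2 × 12.332² = 2 × 152.08 = 304.2.
Round up to the next whole participant.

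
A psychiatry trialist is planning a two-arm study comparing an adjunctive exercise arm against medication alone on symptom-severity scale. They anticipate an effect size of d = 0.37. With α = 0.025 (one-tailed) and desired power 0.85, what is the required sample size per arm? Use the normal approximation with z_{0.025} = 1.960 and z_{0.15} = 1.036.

n = 132 per group

For two independent groups with equal n: n = 2·((z_{α} + z_β) / d)².
z_{α} + z_β = 1.960 + 1.036 = 2.996.
n = 2 × (2.996 / 0.37)² = 2 × 8.097² = 2 × 65.57 = 131.1.
Round up to the next whole participant.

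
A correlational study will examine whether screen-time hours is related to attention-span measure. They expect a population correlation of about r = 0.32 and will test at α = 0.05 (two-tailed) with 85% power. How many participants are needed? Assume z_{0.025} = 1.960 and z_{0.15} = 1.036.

Fisher's z: C = ½·ln((1+r)/(1−r)) = ½·ln(1.9412) = 0.3316.
n = ((z_{α/2} + z_β)/C)² + 3.
(1.960 + 1.036) / 0.3316 = 2.996 / 0.3316 = 9.035.
n = 9.035² + 3 = 81.63 + 3 = 84.6.
Round up.

n = 85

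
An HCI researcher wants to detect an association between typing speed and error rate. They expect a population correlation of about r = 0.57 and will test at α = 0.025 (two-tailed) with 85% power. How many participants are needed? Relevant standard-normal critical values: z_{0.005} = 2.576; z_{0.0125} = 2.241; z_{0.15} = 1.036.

n = 29

Fisher's z: C = ½·ln((1+r)/(1−r)) = ½·ln(3.6512) = 0.6475.
n = ((z_{α/2} + z_β)/C)² + 3.
(2.241 + 1.036) / 0.6475 = 3.277 / 0.6475 = 5.061.
n = 5.061² + 3 = 25.61 + 3 = 28.6.
Round up.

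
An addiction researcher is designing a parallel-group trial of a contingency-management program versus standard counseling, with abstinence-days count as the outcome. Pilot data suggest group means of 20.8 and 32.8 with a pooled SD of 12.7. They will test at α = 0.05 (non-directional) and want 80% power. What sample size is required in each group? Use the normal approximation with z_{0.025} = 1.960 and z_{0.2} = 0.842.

n = 18 per group

Cohen's d = |M₁ − M₂| / SD_pooled = |20.8 − 32.8| / 12.7 = 12.0 / 12.7 = 0.945.
For two independent groups with equal n: n = 2·((z_{α/2} + z_β) / d)².
z_{α/2} + z_β = 1.960 + 0.842 = 2.802.
n = 2 × (2.802 / 0.945)² = 2 × 2.965² = 2 × 8.79 = 17.6.
Round up to the next whole participant.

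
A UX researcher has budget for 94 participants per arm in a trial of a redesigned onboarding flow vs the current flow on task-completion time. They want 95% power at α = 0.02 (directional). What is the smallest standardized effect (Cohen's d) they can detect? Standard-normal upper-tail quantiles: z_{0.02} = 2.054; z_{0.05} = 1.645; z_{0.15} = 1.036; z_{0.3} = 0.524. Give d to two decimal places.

For two independent groups of n = 94 each: d_min = (z_{α} + z_β)·√(2/n).
z-sum = 2.054 + 1.645 = 3.699.
d_min = 3.699 × √(2/94) = 3.699 × 0.1459 = 0.540.

d_min ≈ 0.54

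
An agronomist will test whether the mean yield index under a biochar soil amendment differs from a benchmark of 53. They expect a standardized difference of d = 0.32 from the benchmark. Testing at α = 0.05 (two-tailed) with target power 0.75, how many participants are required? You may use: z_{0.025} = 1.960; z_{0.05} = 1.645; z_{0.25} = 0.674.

For a one-sample test: n = ((z_{α/2} + z_β) / d)².
z_{α/2} + z_β = 1.960 + 0.674 = 2.634.
n = (2.634 / 0.32)² = 8.231² = 67.75.
Round up.

n = 68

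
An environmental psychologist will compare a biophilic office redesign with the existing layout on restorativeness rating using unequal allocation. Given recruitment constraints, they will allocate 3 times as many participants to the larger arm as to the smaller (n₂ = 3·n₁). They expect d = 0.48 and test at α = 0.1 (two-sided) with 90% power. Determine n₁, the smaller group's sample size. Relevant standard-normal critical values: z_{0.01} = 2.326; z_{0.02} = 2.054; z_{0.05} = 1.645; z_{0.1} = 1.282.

With allocation ratio k = n₂/n₁ = 3, Var(x̄₁−x̄₂) = σ²(1/n₁ + 1/(k·n₁)) = σ²·(k+1)/(k·n₁).
So n₁ = (1 + 1/k)·((z_{α/2} + z_β)/d)² = 1.333 × (2.927/0.48)².
n₁ = 1.333 × 37.18 = 49.6.
Round up: n₁ = 50, giving n₂ = 3 × 50 = 150.

n₁ = 50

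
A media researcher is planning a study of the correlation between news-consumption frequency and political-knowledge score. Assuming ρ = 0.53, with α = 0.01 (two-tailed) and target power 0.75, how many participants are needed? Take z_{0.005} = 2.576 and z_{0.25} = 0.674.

n = 34

Fisher's z: C = ½·ln((1+r)/(1−r)) = ½·ln(3.2553) = 0.5901.
n = ((z_{α/2} + z_β)/C)² + 3.
(2.576 + 0.674) / 0.5901 = 3.250 / 0.5901 = 5.508.
n = 5.508² + 3 = 30.33 + 3 = 33.3.
Round up.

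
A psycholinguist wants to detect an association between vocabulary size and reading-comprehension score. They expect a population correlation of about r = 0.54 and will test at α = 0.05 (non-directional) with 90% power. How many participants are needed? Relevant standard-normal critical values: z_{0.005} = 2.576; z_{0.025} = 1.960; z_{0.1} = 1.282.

Fisher's z: C = ½·ln((1+r)/(1−r)) = ½·ln(3.3478) = 0.6042.
n = ((z_{α/2} + z_β)/C)² + 3.
(1.960 + 1.282) / 0.6042 = 3.242 / 0.6042 = 5.366.
n = 5.366² + 3 = 28.79 + 3 = 31.8.
Round up.

n = 32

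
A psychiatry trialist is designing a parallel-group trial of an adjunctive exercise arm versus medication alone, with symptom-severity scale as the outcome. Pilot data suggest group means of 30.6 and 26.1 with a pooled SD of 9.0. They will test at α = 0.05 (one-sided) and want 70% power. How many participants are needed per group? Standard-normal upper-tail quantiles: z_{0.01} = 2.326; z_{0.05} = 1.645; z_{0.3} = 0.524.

n = 38 per group

Cohen's d = |M₁ − M₂| / SD_pooled = |30.6 − 26.1| / 9.0 = 4.5 / 9.0 = 0.500.
For two independent groups with equal n: n = 2·((z_{α} + z_β) / d)².
z_{α} + z_β = 1.645 + 0.524 = 2.169.
n = 2 × (2.169 / 0.500)² = 2 × 4.338² = 2 × 18.82 = 37.6.
Round up to the next whole participant.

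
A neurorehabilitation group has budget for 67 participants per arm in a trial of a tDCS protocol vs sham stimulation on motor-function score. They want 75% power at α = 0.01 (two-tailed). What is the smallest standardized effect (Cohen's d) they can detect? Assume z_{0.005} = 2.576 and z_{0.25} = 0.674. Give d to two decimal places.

d_min ≈ 0.56

For two independent groups of n = 67 each: d_min = (z_{α/2} + z_β)·√(2/n).
z-sum = 2.576 + 0.674 = 3.250.
d_min = 3.250 × √(2/67) = 3.250 × 0.1728 = 0.562.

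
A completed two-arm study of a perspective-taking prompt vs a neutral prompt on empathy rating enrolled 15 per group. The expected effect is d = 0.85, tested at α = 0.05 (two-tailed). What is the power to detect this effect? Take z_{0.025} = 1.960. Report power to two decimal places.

power ≈ 0.64

For two equal groups, power = Φ(d·√(n/2) − z_{α/2}).
d·√(n/2) = 0.85 × √(15/2) = 0.85 × 2.739 = 2.328.
z_β = 2.328 − 1.960 = 0.368.
Power = Φ(0.368) = 0.643.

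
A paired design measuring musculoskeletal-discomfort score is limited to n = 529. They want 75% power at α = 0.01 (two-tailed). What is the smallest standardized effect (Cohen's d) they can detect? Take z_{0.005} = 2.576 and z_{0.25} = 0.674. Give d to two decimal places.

For a single sample (or paired design) of n = 529: d_min = (z_{α/2} + z_β)/√n.
z-sum = 2.576 + 0.674 = 3.250.
d_min = 3.250 / √529 = 3.250 / 23.000 = 0.141.

d_min ≈ 0.14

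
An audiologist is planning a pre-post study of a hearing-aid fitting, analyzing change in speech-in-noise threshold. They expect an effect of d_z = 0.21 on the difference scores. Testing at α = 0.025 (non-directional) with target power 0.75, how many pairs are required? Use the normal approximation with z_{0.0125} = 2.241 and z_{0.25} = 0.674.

n = 193 pairs

For a paired (one-sample on differences) test: n = ((z_{α/2} + z_β) / d)².
z_{α/2} + z_β = 2.241 + 0.674 = 2.915.
n = (2.915 / 0.21)² = 13.881² = 192.68.
Round up.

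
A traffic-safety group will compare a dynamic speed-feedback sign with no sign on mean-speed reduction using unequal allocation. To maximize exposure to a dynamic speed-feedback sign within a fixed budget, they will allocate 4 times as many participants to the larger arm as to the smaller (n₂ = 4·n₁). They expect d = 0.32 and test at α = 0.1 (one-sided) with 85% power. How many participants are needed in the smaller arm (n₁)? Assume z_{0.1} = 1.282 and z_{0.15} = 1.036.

With allocation ratio k = n₂/n₁ = 4, Var(x̄₁−x̄₂) = σ²(1/n₁ + 1/(k·n₁)) = σ²·(k+1)/(k·n₁).
So n₁ = (1 + 1/k)·((z_{α} + z_β)/d)² = 1.250 × (2.318/0.32)².
n₁ = 1.250 × 52.47 = 65.6.
Round up: n₁ = 66, giving n₂ = 4 × 66 = 264.

n₁ = 66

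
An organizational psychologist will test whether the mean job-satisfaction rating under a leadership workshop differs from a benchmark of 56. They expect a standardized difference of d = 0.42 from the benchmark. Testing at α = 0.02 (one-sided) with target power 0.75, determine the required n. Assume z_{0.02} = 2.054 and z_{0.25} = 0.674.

For a one-sample test: n = ((z_{α} + z_β) / d)².
z_{α} + z_β = 2.054 + 0.674 = 2.728.
n = (2.728 / 0.42)² = 6.495² = 42.19.
Round up.

n = 43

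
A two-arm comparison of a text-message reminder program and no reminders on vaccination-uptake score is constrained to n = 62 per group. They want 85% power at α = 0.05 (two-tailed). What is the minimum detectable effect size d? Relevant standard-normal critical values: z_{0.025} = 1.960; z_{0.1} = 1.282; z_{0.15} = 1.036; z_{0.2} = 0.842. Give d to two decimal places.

For two independent groups of n = 62 each: d_min = (z_{α/2} + z_β)·√(2/n).
z-sum = 1.960 + 1.036 = 2.996.
d_min = 2.996 × √(2/62) = 2.996 × 0.1796 = 0.538.

d_min ≈ 0.54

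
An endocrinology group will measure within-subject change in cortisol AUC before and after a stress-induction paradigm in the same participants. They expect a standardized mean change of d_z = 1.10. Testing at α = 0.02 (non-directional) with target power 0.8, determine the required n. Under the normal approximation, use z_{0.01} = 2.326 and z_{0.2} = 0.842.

n = 9 pairs

For a paired (one-sample on differences) test: n = ((z_{α/2} + z_β) / d)².
z_{α/2} + z_β = 2.326 + 0.842 = 3.168.
n = (3.168 / 1.10)² = 2.880² = 8.29.
Round up.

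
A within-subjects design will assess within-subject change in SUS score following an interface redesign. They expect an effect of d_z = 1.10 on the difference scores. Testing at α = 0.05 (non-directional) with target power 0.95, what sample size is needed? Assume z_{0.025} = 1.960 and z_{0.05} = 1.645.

For a paired (one-sample on differences) test: n = ((z_{α/2} + z_β) / d)².
z_{α/2} + z_β = 1.960 + 1.645 = 3.605.
n = (3.605 / 1.10)² = 3.277² = 10.74.
Round up.

n = 11 pairs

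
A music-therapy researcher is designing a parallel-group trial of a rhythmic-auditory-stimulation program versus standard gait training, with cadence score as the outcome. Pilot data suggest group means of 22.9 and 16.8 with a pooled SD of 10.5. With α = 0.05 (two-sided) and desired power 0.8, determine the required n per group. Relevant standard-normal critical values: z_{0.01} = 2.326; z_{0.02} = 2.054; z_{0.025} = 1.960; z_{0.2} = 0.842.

n = 47 per group

Cohen's d = |M₁ − M₂| / SD_pooled = |22.9 − 16.8| / 10.5 = 6.1 / 10.5 = 0.581.
For two independent groups with equal n: n = 2·((z_{α/2} + z_β) / d)².
z_{α/2} + z_β = 1.960 + 0.842 = 2.802.
n = 2 × (2.802 / 0.581)² = 2 × 4.823² = 2 × 23.26 = 46.5.
Round up to the next whole participant.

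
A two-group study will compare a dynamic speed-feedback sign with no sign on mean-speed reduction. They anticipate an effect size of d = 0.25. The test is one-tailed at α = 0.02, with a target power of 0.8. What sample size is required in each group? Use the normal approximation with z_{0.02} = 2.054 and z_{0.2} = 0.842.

n = 269 per group

For two independent groups with equal n: n = 2·((z_{α} + z_β) / d)².
z_{α} + z_β = 2.054 + 0.842 = 2.896.
n = 2 × (2.896 / 0.25)² = 2 × 11.584² = 2 × 134.19 = 268.4.
Round up to the next whole participant.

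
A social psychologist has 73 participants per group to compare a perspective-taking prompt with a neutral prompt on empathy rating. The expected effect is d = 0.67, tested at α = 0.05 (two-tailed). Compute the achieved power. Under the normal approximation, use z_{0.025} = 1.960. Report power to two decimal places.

power ≈ 0.98

For two equal groups, power = Φ(d·√(n/2) − z_{α/2}).
d·√(n/2) = 0.67 × √(73/2) = 0.67 × 6.042 = 4.048.
z_β = 4.048 − 1.960 = 2.088.
Power = Φ(2.088) = 0.982.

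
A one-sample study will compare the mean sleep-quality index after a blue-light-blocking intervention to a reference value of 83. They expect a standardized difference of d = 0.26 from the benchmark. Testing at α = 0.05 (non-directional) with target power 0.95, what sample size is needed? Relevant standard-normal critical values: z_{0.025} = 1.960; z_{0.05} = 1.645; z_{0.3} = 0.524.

For a one-sample test: n = ((z_{α/2} + z_β) / d)².
z_{α/2} + z_β = 1.960 + 1.645 = 3.605.
n = (3.605 / 0.26)² = 13.865² = 192.25.
Round up.

n = 193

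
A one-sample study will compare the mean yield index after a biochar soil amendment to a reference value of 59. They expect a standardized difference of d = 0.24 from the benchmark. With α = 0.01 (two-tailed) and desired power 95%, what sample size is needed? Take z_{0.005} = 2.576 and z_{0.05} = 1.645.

n = 310

For a one-sample test: n = ((z_{α/2} + z_β) / d)².
z_{α/2} + z_β = 2.576 + 1.645 = 4.221.
n = (4.221 / 0.24)² = 17.588² = 309.32.
Round up.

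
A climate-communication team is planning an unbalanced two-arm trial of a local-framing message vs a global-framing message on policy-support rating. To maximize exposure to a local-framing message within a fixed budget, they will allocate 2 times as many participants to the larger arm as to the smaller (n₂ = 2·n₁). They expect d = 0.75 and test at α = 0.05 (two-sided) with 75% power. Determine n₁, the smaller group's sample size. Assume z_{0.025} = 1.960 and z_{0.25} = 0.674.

n₁ = 19

With allocation ratio k = n₂/n₁ = 2, Var(x̄₁−x̄₂) = σ²(1/n₁ + 1/(k·n₁)) = σ²·(k+1)/(k·n₁).
So n₁ = (1 + 1/k)·((z_{α/2} + z_β)/d)² = 1.500 × (2.634/0.75)².
n₁ = 1.500 × 12.33 = 18.5.
Round up: n₁ = 19, giving n₂ = 2 × 19 = 38.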